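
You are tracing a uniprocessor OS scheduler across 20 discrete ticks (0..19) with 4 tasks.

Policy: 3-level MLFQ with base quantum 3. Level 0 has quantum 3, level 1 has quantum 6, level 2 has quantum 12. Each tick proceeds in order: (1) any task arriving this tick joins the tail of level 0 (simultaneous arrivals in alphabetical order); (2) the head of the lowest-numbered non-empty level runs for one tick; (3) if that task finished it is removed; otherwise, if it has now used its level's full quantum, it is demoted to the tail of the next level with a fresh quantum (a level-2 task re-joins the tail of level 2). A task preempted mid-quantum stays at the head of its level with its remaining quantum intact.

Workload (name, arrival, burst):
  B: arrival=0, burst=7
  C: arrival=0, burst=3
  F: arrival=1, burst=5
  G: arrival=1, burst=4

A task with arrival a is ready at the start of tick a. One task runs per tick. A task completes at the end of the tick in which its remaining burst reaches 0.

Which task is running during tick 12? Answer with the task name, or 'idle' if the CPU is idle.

t=0: L0/L1/L2 = BC/-/- → run B
t=1: L0/L1/L2 = BCFG/-/- → run B
t=2: L0/L1/L2 = BCFG/-/- → run B
t=3: L0/L1/L2 = CFG/B/- → run C
t=4: L0/L1/L2 = CFG/B/- → run C
t=5: L0/L1/L2 = CFG/B/- → run C
t=6: L0/L1/L2 = FG/B/- → run F
t=7: L0/L1/L2 = FG/B/- → run F
t=8: L0/L1/L2 = FG/B/- → run F
t=9: L0/L1/L2 = G/BF/- → run G
t=10: L0/L1/L2 = G/BF/- → run G
t=11: L0/L1/L2 = G/BF/- → run G
t=12: L0/L1/L2 = -/BFG/- → run B
t=13: L0/L1/L2 = -/BFG/- → run B
t=14: L0/L1/L2 = -/BFG/- → run B
t=15: L0/L1/L2 = -/BFG/- → run B
t=16: L0/L1/L2 = -/FG/- → run F
t=17: L0/L1/L2 = -/FG/- → run F
t=18: L0/L1/L2 = -/G/- → run G
t=19: (idle)

running at tick 12 = B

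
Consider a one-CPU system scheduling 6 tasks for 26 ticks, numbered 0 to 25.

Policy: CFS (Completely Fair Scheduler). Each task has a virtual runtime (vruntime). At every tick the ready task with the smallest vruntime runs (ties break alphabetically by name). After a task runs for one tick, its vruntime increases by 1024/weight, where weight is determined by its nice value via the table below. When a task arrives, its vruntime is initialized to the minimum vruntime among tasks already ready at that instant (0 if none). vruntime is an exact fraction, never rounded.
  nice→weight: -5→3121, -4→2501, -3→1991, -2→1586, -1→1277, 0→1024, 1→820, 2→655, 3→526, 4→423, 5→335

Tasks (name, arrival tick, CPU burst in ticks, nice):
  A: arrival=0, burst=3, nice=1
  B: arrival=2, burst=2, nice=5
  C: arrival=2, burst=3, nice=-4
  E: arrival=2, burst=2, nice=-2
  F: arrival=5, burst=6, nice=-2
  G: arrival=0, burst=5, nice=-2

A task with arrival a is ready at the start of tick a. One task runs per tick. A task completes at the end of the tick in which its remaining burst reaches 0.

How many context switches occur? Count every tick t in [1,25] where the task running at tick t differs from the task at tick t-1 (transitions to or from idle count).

context switches = 21

t=0: vr[A=0 G=0] → run A
t=1: vr[A=256/205 G=0] → run G
t=2: vr[A=256/205 B=512/793 C=512/793 E=512/793 G=512/793] → run B
t=3: vr[A=256/205 B=983552/265655 C=512/793 E=512/793 G=512/793] → run C
t=4: vr[A=256/205 B=983552/265655 C=34304/32513 E=512/793 G=512/793] → run E
t=5: vr[A=256/205 B=983552/265655 C=34304/32513 E=1024/793 F=512/793 G=512/793] → run F
t=6: vr[A=256/205 B=983552/265655 C=34304/32513 E=1024/793 F=1024/793 G=512/793] → run G
t=7: vr[A=256/205 B=983552/265655 C=34304/32513 E=1024/793 F=1024/793 G=1024/793] → run C
t=8: vr[A=256/205 B=983552/265655 C=47616/32513 E=1024/793 F=1024/793 G=1024/793] → run A
t=9: vr[A=512/205 B=983552/265655 C=47616/32513 E=1024/793 F=1024/793 G=1024/793] → run E
t=10: vr[A=512/205 B=983552/265655 C=47616/32513 F=1024/793 G=1024/793] → run F
t=11: vr[A=512/205 B=983552/265655 C=47616/32513 F=1536/793 G=1024/793] → run G
t=12: vr[A=512/205 B=983552/265655 C=47616/32513 F=1536/793 G=1536/793] → run C
t=13: vr[A=512/205 B=983552/265655 F=1536/793 G=1536/793] → run F
t=14: vr[A=512/205 B=983552/265655 F=2048/793 G=1536/793] → run G
t=15: vr[A=512/205 B=983552/265655 F=2048/793 G=2048/793] → run A
t=16: vr[B=983552/265655 F=2048/793 G=2048/793] → run F
t=17: vr[B=983552/265655 F=2560/793 G=2048/793] → run G
t=18: vr[B=983552/265655 F=2560/793] → run F
t=19: vr[B=983552/265655 F=3072/793] → run B
t=20: vr[F=3072/793] → run F
t=21: (idle)
t=22: (idle)
t=23: (idle)
t=24: (idle)
t=25: (idle)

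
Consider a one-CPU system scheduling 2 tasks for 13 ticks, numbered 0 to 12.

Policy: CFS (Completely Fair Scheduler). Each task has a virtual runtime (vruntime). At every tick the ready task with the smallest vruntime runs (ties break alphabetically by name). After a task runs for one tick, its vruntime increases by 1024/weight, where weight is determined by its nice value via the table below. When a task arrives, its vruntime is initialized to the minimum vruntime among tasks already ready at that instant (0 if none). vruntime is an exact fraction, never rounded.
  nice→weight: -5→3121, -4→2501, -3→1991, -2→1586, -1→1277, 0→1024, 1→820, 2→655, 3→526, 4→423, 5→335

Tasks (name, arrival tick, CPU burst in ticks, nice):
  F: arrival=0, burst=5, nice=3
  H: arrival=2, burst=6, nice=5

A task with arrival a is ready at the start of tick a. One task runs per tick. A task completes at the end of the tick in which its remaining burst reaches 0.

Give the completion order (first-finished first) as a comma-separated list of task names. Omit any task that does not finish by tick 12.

t=0: vr[F=0] → run F
t=1: vr[F=512/263] → run F
t=2: vr[F=1024/263 H=1024/263] → run F
t=3: vr[F=1536/263 H=1024/263] → run H
t=4: vr[F=1536/263 H=612352/88105] → run F
t=5: vr[F=2048/263 H=612352/88105] → run H
t=6: vr[F=2048/263 H=881664/88105] → run F
t=7: vr[H=881664/88105] → run H
t=8: vr[H=1150976/88105] → run H
t=9: vr[H=1420288/88105] → run H
t=10: vr[H=337920/17621] → run H
t=11: (idle)
t=12: (idle)

completion order = F, H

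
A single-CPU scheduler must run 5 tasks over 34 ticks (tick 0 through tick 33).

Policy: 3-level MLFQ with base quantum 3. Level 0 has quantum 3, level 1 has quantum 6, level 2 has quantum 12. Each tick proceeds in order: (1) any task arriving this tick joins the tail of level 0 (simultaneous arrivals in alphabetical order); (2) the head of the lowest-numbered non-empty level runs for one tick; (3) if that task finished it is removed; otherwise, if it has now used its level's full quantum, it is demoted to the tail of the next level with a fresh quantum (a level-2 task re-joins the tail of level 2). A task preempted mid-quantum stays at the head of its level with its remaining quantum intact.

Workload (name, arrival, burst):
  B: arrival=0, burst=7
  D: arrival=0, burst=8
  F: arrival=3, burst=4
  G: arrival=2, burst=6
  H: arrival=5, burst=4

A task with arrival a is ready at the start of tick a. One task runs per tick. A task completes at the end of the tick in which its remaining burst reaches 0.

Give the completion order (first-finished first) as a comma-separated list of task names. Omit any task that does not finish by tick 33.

t=0: L0/L1/L2 = BD/-/- → run B
t=1: L0/L1/L2 = BD/-/- → run B
t=2: L0/L1/L2 = BDG/-/- → run B
t=3: L0/L1/L2 = DGF/B/- → run D
t=4: L0/L1/L2 = DGF/B/- → run D
t=5: L0/L1/L2 = DGFH/B/- → run D
t=6: L0/L1/L2 = GFH/BD/- → run G
t=7: L0/L1/L2 = GFH/BD/- → run G
t=8: L0/L1/L2 = GFH/BD/- → run G
t=9: L0/L1/L2 = FH/BDG/- → run F
t=10: L0/L1/L2 = FH/BDG/- → run F
t=11: L0/L1/L2 = FH/BDG/- → run F
t=12: L0/L1/L2 = H/BDGF/- → run H
t=13: L0/L1/L2 = H/BDGF/- → run H
t=14: L0/L1/L2 = H/BDGF/- → run H
t=15: L0/L1/L2 = -/BDGFH/- → run B
t=16: L0/L1/L2 = -/BDGFH/- → run B
t=17: L0/L1/L2 = -/BDGFH/- → run B
t=18: L0/L1/L2 = -/BDGFH/- → run B
t=19: L0/L1/L2 = -/DGFH/- → run D
t=20: L0/L1/L2 = -/DGFH/- → run D
t=21: L0/L1/L2 = -/DGFH/- → run D
t=22: L0/L1/L2 = -/DGFH/- → run D
t=23: L0/L1/L2 = -/DGFH/- → run D
t=24: L0/L1/L2 = -/GFH/- → run G
t=25: L0/L1/L2 = -/GFH/- → run G
t=26: L0/L1/L2 = -/GFH/- → run G
t=27: L0/L1/L2 = -/FH/- → run F
t=28: L0/L1/L2 = -/H/- → run H
t=29: (idle)
t=30: (idle)
t=31: (idle)
t=32: (idle)
t=33: (idle)

completion order = B, D, G, F, H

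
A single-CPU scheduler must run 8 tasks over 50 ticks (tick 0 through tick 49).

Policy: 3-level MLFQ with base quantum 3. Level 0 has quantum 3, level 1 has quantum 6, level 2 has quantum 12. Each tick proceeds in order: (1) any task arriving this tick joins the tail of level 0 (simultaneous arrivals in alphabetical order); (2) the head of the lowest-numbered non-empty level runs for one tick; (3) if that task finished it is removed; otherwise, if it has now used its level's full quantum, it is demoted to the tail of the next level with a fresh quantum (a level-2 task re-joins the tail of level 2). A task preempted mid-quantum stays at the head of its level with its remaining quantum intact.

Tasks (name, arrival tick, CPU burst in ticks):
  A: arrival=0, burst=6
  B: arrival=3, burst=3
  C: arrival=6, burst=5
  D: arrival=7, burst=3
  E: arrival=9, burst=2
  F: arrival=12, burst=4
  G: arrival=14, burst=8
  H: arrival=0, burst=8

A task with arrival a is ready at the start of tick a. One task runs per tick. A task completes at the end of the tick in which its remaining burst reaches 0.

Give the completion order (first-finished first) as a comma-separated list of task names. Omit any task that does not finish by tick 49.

t=0: L0/L1/L2 = AH/-/- → run A
t=1: L0/L1/L2 = AH/-/- → run A
t=2: L0/L1/L2 = AH/-/- → run A
t=3: L0/L1/L2 = HB/A/- → run H
t=4: L0/L1/L2 = HB/A/- → run H
t=5: L0/L1/L2 = HB/A/- → run H
t=6: L0/L1/L2 = BC/AH/- → run B
t=7: L0/L1/L2 = BCD/AH/- → run B
t=8: L0/L1/L2 = BCD/AH/- → run B
t=9: L0/L1/L2 = CDE/AH/- → run C
t=10: L0/L1/L2 = CDE/AH/- → run C
t=11: L0/L1/L2 = CDE/AH/- → run C
t=12: L0/L1/L2 = DEF/AHC/- → run D
t=13: L0/L1/L2 = DEF/AHC/- → run D
t=14: L0/L1/L2 = DEFG/AHC/- → run D
t=15: L0/L1/L2 = EFG/AHC/- → run E
t=16: L0/L1/L2 = EFG/AHC/- → run E
t=17: L0/L1/L2 = FG/AHC/- → run F
t=18: L0/L1/L2 = FG/AHC/- → run F
t=19: L0/L1/L2 = FG/AHC/- → run F
t=20: L0/L1/L2 = G/AHCF/- → run G
t=21: L0/L1/L2 = G/AHCF/- → run G
t=22: L0/L1/L2 = G/AHCF/- → run G
t=23: L0/L1/L2 = -/AHCFG/- → run A
t=24: L0/L1/L2 = -/AHCFG/- → run A
t=25: L0/L1/L2 = -/AHCFG/- → run A
t=26: L0/L1/L2 = -/HCFG/- → run H
t=27: L0/L1/L2 = -/HCFG/- → run H
t=28: L0/L1/L2 = -/HCFG/- → run H
t=29: L0/L1/L2 = -/HCFG/- → run H
t=30: L0/L1/L2 = -/HCFG/- → run H
t=31: L0/L1/L2 = -/CFG/- → run C
t=32: L0/L1/L2 = -/CFG/- → run C
t=33: L0/L1/L2 = -/FG/- → run F
t=34: L0/L1/L2 = -/G/- → run G
t=35: L0/L1/L2 = -/G/- → run G
t=36: L0/L1/L2 = -/G/- → run G
t=37: L0/L1/L2 = -/G/- → run G
t=38: L0/L1/L2 = -/G/- → run G
t=39: (idle)
t=40: (idle)
t=41: (idle)
t=42: (idle)
t=43: (idle)
t=44: (idle)
t=45: (idle)
t=46: (idle)
t=47: (idle)
t=48: (idle)
t=49: (idle)

completion order = B, D, E, A, H, C, F, G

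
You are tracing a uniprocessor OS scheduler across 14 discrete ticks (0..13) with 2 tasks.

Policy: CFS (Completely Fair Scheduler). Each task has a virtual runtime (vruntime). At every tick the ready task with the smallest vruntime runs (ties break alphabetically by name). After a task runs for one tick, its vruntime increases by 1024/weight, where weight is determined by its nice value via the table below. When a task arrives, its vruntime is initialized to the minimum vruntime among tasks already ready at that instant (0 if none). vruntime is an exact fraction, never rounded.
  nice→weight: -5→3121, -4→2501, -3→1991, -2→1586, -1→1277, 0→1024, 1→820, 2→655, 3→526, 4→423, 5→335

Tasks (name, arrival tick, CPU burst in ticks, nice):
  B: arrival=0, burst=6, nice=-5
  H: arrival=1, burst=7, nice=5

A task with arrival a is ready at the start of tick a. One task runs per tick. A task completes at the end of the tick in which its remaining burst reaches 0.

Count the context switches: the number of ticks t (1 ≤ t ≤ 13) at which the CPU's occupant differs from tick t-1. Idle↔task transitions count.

context switches = 4

t=0: vr[B=0] → run B
t=1: vr[B=1024/3121 H=1024/3121] → run B
t=2: vr[B=2048/3121 H=1024/3121] → run H
t=3: vr[B=2048/3121 H=3538944/1045535] → run B
t=4: vr[B=3072/3121 H=3538944/1045535] → run B
t=5: vr[B=4096/3121 H=3538944/1045535] → run B
t=6: vr[B=5120/3121 H=3538944/1045535] → run B
t=7: vr[H=3538944/1045535] → run H
t=8: vr[H=6734848/1045535] → run H
t=9: vr[H=9930752/1045535] → run H
t=10: vr[H=13126656/1045535] → run H
t=11: vr[H=3264512/209107] → run H
t=12: vr[H=19518464/1045535] → run H
t=13: (idle)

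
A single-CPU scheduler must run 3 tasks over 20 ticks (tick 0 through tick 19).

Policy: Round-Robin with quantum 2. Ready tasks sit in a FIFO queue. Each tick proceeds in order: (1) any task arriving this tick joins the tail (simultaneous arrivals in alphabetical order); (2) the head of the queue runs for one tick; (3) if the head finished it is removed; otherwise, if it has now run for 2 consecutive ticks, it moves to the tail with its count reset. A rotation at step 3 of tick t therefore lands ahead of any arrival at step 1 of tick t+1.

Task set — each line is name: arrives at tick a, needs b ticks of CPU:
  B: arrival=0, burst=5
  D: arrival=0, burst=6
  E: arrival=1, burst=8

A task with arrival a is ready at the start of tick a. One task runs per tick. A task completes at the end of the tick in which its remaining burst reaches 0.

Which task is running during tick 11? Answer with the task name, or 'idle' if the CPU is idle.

running at tick 11 = E

t=0: queue=[B,D] q_used=0 → run B
t=1: queue=[B,D,E] q_used=1 → run B
t=2: queue=[D,E,B] q_used=0 → run D
t=3: queue=[D,E,B] q_used=1 → run D
t=4: queue=[E,B,D] q_used=0 → run E
t=5: queue=[E,B,D] q_used=1 → run E
t=6: queue=[B,D,E] q_used=0 → run B
t=7: queue=[B,D,E] q_used=1 → run B
t=8: queue=[D,E,B] q_used=0 → run D
t=9: queue=[D,E,B] q_used=1 → run D
t=10: queue=[E,B,D] q_used=0 → run E
t=11: queue=[E,B,D] q_used=1 → run E
t=12: queue=[B,D,E] q_used=0 → run B
t=13: queue=[D,E] q_used=0 → run D
t=14: queue=[D,E] q_used=1 → run D
t=15: queue=[E] q_used=0 → run E
t=16: queue=[E] q_used=1 → run E
t=17: queue=[E] q_used=0 → run E
t=18: queue=[E] q_used=1 → run E
t=19: (idle)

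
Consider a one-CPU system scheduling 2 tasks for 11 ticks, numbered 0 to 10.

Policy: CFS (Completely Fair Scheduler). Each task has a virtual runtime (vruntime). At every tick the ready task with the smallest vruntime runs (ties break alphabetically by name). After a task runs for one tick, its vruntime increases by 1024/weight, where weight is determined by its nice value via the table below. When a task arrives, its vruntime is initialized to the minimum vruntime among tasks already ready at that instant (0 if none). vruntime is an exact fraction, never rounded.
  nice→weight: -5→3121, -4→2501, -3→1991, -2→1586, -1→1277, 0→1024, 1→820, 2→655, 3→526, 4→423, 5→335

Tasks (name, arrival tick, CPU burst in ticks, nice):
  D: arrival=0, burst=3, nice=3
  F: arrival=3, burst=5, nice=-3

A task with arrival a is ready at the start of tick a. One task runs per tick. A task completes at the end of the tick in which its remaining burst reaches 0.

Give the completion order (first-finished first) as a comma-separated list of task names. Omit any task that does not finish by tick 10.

t=0: vr[D=0] → run D
t=1: vr[D=512/263] → run D
t=2: vr[D=1024/263] → run D
t=3: vr[F=0] → run F
t=4: vr[F=1024/1991] → run F
t=5: vr[F=2048/1991] → run F
t=6: vr[F=3072/1991] → run F
t=7: vr[F=4096/1991] → run F
t=8: (idle)
t=9: (idle)
t=10: (idle)

completion order = D, F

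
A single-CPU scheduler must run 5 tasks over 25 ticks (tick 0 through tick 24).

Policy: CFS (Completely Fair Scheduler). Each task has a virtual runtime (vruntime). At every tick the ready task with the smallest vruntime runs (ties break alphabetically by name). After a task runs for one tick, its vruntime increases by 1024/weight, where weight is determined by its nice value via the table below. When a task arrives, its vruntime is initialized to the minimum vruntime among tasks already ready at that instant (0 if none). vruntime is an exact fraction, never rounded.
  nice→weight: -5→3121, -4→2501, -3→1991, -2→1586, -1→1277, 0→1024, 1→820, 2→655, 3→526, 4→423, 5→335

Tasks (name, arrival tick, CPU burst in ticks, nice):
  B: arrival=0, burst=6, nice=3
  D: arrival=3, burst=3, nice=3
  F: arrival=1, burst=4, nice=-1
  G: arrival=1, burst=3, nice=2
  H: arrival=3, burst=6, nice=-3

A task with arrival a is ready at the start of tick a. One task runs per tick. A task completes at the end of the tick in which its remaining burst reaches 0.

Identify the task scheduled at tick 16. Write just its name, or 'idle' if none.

t=0: vr[B=0] → run B
t=1: vr[B=512/263 F=512/263 G=512/263] → run B
t=2: vr[B=1024/263 F=512/263 G=512/263] → run F
t=3: vr[B=1024/263 D=512/263 F=923136/335851 G=512/263 H=512/263] → run D
t=4: vr[B=1024/263 D=1024/263 F=923136/335851 G=512/263 H=512/263] → run G
t=5: vr[B=1024/263 D=1024/263 F=923136/335851 G=604672/172265 H=512/263] → run H
t=6: vr[B=1024/263 D=1024/263 F=923136/335851 G=604672/172265 H=1288704/523633] → run H
t=7: vr[B=1024/263 D=1024/263 F=923136/335851 G=604672/172265 H=1558016/523633] → run F
t=8: vr[B=1024/263 D=1024/263 F=1192448/335851 G=604672/172265 H=1558016/523633] → run H
t=9: vr[B=1024/263 D=1024/263 F=1192448/335851 G=604672/172265 H=1827328/523633] → run H
t=10: vr[B=1024/263 D=1024/263 F=1192448/335851 G=604672/172265 H=2096640/523633] → run G
t=11: vr[B=1024/263 D=1024/263 F=1192448/335851 G=873984/172265 H=2096640/523633] → run F
t=12: vr[B=1024/263 D=1024/263 F=1461760/335851 G=873984/172265 H=2096640/523633] → run B
t=13: vr[B=1536/263 D=1024/263 F=1461760/335851 G=873984/172265 H=2096640/523633] → run D
t=14: vr[B=1536/263 D=1536/263 F=1461760/335851 G=873984/172265 H=2096640/523633] → run H
t=15: vr[B=1536/263 D=1536/263 F=1461760/335851 G=873984/172265 H=2365952/523633] → run F
t=16: vr[B=1536/263 D=1536/263 G=873984/172265 H=2365952/523633] → run H
t=17: vr[B=1536/263 D=1536/263 G=873984/172265] → run G
t=18: vr[B=1536/263 D=1536/263] → run B
t=19: vr[B=2048/263 D=1536/263] → run D
t=20: vr[B=2048/263] → run B
t=21: vr[B=2560/263] → run B
t=22: (idle)
t=23: (idle)
t=24: (idle)

running at tick 16 = H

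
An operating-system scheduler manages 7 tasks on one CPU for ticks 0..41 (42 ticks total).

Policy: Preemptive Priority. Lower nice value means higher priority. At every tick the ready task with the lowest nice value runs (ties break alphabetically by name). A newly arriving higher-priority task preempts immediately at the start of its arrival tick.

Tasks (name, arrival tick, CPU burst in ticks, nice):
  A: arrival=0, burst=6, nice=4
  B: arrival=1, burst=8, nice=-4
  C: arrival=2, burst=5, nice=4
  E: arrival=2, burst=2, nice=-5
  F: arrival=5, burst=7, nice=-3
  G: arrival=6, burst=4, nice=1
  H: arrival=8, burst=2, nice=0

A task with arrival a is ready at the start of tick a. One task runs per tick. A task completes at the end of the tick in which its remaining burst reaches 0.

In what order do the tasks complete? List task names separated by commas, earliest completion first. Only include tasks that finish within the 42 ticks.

completion order = E, B, F, H, G, A, C

t=0: ready={A} → run A
t=1: ready={A,B} → run B
t=2: ready={A,B,C,E} → run E
t=3: ready={A,B,C,E} → run E
t=4: ready={A,B,C} → run B
t=5: ready={A,B,C,F} → run B
t=6: ready={A,B,C,F,G} → run B
t=7: ready={A,B,C,F,G} → run B
t=8: ready={A,B,C,F,G,H} → run B
t=9: ready={A,B,C,F,G,H} → run B
t=10: ready={A,B,C,F,G,H} → run B
t=11: ready={A,C,F,G,H} → run F
t=12: ready={A,C,F,G,H} → run F
t=13: ready={A,C,F,G,H} → run F
t=14: ready={A,C,F,G,H} → run F
t=15: ready={A,C,F,G,H} → run F
t=16: ready={A,C,F,G,H} → run F
t=17: ready={A,C,F,G,H} → run F
t=18: ready={A,C,G,H} → run H
t=19: ready={A,C,G,H} → run H
t=20: ready={A,C,G} → run G
t=21: ready={A,C,G} → run G
t=22: ready={A,C,G} → run G
t=23: ready={A,C,G} → run G
t=24: ready={A,C} → run A
t=25: ready={A,C} → run A
t=26: ready={A,C} → run A
t=27: ready={A,C} → run A
t=28: ready={A,C} → run A
t=29: ready={C} → run C
t=30: ready={C} → run C
t=31: ready={C} → run C
t=32: ready={C} → run C
t=33: ready={C} → run C
t=34: (idle)
t=35: (idle)
t=36: (idle)
t=37: (idle)
t=38: (idle)
t=39: (idle)
t=40: (idle)
t=41: (idle)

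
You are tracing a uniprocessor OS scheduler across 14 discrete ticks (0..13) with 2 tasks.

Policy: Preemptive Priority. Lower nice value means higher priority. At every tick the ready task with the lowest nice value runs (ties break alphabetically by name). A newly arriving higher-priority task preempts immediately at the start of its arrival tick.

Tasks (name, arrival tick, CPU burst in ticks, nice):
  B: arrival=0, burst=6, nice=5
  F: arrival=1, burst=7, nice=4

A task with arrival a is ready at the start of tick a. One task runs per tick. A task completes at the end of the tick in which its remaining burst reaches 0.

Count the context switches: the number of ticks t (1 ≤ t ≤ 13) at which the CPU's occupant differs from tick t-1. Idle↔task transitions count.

context switches = 3

t=0: ready={B} → run B
t=1: ready={B,F} → run F
t=2: ready={B,F} → run F
t=3: ready={B,F} → run F
t=4: ready={B,F} → run F
t=5: ready={B,F} → run F
t=6: ready={B,F} → run F
t=7: ready={B,F} → run F
t=8: ready={B} → run B
t=9: ready={B} → run B
t=10: ready={B} → run B
t=11: ready={B} → run B
t=12: ready={B} → run B
t=13: (idle)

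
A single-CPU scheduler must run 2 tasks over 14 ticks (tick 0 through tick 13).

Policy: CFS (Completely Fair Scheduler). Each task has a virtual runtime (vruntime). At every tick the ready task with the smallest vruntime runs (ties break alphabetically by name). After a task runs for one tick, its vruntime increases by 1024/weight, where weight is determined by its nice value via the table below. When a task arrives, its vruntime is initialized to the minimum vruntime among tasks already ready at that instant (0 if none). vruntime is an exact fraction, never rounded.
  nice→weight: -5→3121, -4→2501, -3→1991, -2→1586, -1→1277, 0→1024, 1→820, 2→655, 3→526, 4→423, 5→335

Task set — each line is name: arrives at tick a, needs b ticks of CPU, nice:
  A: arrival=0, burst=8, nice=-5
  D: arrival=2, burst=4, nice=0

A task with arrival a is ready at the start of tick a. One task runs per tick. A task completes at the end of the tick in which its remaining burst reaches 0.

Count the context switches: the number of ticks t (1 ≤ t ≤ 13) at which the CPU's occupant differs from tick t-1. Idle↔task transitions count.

t=0: vr[A=0] → run A
t=1: vr[A=1024/3121] → run A
t=2: vr[A=2048/3121 D=2048/3121] → run A
t=3: vr[A=3072/3121 D=2048/3121] → run D
t=4: vr[A=3072/3121 D=5169/3121] → run A
t=5: vr[A=4096/3121 D=5169/3121] → run A
t=6: vr[A=5120/3121 D=5169/3121] → run A
t=7: vr[A=6144/3121 D=5169/3121] → run D
t=8: vr[A=6144/3121 D=8290/3121] → run A
t=9: vr[A=7168/3121 D=8290/3121] → run A
t=10: vr[D=8290/3121] → run D
t=11: vr[D=11411/3121] → run D
t=12: (idle)
t=13: (idle)

context switches = 6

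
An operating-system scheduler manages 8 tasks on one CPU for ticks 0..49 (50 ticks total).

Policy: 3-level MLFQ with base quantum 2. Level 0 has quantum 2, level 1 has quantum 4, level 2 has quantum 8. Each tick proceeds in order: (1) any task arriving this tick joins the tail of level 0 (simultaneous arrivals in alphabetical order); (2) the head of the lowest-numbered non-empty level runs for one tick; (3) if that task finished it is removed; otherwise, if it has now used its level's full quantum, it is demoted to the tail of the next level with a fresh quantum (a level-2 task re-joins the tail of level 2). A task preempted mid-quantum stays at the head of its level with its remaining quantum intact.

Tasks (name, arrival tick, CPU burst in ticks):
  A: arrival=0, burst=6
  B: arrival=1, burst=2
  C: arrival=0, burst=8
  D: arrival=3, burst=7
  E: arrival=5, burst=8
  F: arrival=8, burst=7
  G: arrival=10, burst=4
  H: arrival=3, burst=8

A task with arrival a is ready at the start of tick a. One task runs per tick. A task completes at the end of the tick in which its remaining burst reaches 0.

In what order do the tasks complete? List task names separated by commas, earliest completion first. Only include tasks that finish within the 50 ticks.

completion order = B, A, G, C, D, H, E, F

t=0: L0/L1/L2 = AC/-/- → run A
t=1: L0/L1/L2 = ACB/-/- → run A
t=2: L0/L1/L2 = CB/A/- → run C
t=3: L0/L1/L2 = CBDH/A/- → run C
t=4: L0/L1/L2 = BDH/AC/- → run B
t=5: L0/L1/L2 = BDHE/AC/- → run B
t=6: L0/L1/L2 = DHE/AC/- → run D
t=7: L0/L1/L2 = DHE/AC/- → run D
t=8: L0/L1/L2 = HEF/ACD/- → run H
t=9: L0/L1/L2 = HEF/ACD/- → run H
t=10: L0/L1/L2 = EFG/ACDH/- → run E
t=11: L0/L1/L2 = EFG/ACDH/- → run E
t=12: L0/L1/L2 = FG/ACDHE/- → run F
t=13: L0/L1/L2 = FG/ACDHE/- → run F
t=14: L0/L1/L2 = G/ACDHEF/- → run G
t=15: L0/L1/L2 = G/ACDHEF/- → run G
t=16: L0/L1/L2 = -/ACDHEFG/- → run A
t=17: L0/L1/L2 = -/ACDHEFG/- → run A
t=18: L0/L1/L2 = -/ACDHEFG/- → run A
t=19: L0/L1/L2 = -/ACDHEFG/- → run A
t=20: L0/L1/L2 = -/CDHEFG/- → run C
t=21: L0/L1/L2 = -/CDHEFG/- → run C
t=22: L0/L1/L2 = -/CDHEFG/- → run C
t=23: L0/L1/L2 = -/CDHEFG/- → run C
t=24: L0/L1/L2 = -/DHEFG/C → run D
t=25: L0/L1/L2 = -/DHEFG/C → run D
t=26: L0/L1/L2 = -/DHEFG/C → run D
t=27: L0/L1/L2 = -/DHEFG/C → run D
t=28: L0/L1/L2 = -/HEFG/CD → run H
t=29: L0/L1/L2 = -/HEFG/CD → run H
t=30: L0/L1/L2 = -/HEFG/CD → run H
t=31: L0/L1/L2 = -/HEFG/CD → run H
t=32: L0/L1/L2 = -/EFG/CDH → run E
t=33: L0/L1/L2 = -/EFG/CDH → run E
t=34: L0/L1/L2 = -/EFG/CDH → run E
t=35: L0/L1/L2 = -/EFG/CDH → run E
t=36: L0/L1/L2 = -/FG/CDHE → run F
t=37: L0/L1/L2 = -/FG/CDHE → run F
t=38: L0/L1/L2 = -/FG/CDHE → run F
t=39: L0/L1/L2 = -/FG/CDHE → run F
t=40: L0/L1/L2 = -/G/CDHEF → run G
t=41: L0/L1/L2 = -/G/CDHEF → run G
t=42: L0/L1/L2 = -/-/CDHEF → run C
t=43: L0/L1/L2 = -/-/CDHEF → run C
t=44: L0/L1/L2 = -/-/DHEF → run D
t=45: L0/L1/L2 = -/-/HEF → run H
t=46: L0/L1/L2 = -/-/HEF → run H
t=47: L0/L1/L2 = -/-/EF → run E
t=48: L0/L1/L2 = -/-/EF → run E
t=49: L0/L1/L2 = -/-/F → run F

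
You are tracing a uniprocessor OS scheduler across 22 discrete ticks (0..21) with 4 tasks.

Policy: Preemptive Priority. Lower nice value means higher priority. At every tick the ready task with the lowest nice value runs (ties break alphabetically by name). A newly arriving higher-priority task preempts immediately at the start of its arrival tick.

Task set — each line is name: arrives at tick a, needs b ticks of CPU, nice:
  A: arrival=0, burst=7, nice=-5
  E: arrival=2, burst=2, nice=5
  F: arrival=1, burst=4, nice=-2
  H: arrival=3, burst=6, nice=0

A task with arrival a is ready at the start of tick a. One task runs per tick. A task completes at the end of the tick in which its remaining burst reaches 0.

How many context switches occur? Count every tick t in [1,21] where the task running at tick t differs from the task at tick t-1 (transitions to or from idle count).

t=0: ready={A} → run A
t=1: ready={A,F} → run A
t=2: ready={A,E,F} → run A
t=3: ready={A,E,F,H} → run A
t=4: ready={A,E,F,H} → run A
t=5: ready={A,E,F,H} → run A
t=6: ready={A,E,F,H} → run A
t=7: ready={E,F,H} → run F
t=8: ready={E,F,H} → run F
t=9: ready={E,F,H} → run F
t=10: ready={E,F,H} → run F
t=11: ready={E,H} → run H
t=12: ready={E,H} → run H
t=13: ready={E,H} → run H
t=14: ready={E,H} → run H
t=15: ready={E,H} → run H
t=16: ready={E,H} → run H
t=17: ready={E} → run E
t=18: ready={E} → run E
t=19: (idle)
t=20: (idle)
t=21: (idle)

context switches = 4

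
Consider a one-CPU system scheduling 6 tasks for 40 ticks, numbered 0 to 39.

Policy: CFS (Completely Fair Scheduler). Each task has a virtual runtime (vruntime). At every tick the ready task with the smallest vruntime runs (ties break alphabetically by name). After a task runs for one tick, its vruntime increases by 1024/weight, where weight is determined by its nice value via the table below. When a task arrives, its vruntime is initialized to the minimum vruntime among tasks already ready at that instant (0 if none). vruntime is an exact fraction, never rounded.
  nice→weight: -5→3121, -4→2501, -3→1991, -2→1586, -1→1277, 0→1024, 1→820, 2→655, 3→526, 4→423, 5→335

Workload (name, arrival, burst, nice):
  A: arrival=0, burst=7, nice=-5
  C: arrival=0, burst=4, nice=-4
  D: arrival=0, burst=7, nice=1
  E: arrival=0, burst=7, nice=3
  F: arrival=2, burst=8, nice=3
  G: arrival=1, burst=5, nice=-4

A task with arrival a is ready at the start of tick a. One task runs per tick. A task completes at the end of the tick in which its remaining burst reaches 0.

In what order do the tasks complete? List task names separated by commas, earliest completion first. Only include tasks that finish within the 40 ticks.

completion order = C, G, A, D, E, F

t=0: vr[A=0 C=0 D=0 E=0] → run A
t=1: vr[A=1024/3121 C=0 D=0 E=0 G=0] → run C
t=2: vr[A=1024/3121 C=1024/2501 D=0 E=0 F=0 G=0] → run D
t=3: vr[A=1024/3121 C=1024/2501 D=256/205 E=0 F=0 G=0] → run E
t=4: vr[A=1024/3121 C=1024/2501 D=256/205 E=512/263 F=0 G=0] → run F
t=5: vr[A=1024/3121 C=1024/2501 D=256/205 E=512/263 F=512/263 G=0] → run G
t=6: vr[A=1024/3121 C=1024/2501 D=256/205 E=512/263 F=512/263 G=1024/2501] → run A
t=7: vr[A=2048/3121 C=1024/2501 D=256/205 E=512/263 F=512/263 G=1024/2501] → run C
t=8: vr[A=2048/3121 C=2048/2501 D=256/205 E=512/263 F=512/263 G=1024/2501] → run G
t=9: vr[A=2048/3121 C=2048/2501 D=256/205 E=512/263 F=512/263 G=2048/2501] → run A
t=10: vr[A=3072/3121 C=2048/2501 D=256/205 E=512/263 F=512/263 G=2048/2501] → run C
t=11: vr[A=3072/3121 C=3072/2501 D=256/205 E=512/263 F=512/263 G=2048/2501] → run G
t=12: vr[A=3072/3121 C=3072/2501 D=256/205 E=512/263 F=512/263 G=3072/2501] → run A
t=13: vr[A=4096/3121 C=3072/2501 D=256/205 E=512/263 F=512/263 G=3072/2501] → run C
t=14: vr[A=4096/3121 D=256/205 E=512/263 F=512/263 G=3072/2501] → run G
t=15: vr[A=4096/3121 D=256/205 E=512/263 F=512/263 G=4096/2501] → run D
t=16: vr[A=4096/3121 D=512/205 E=512/263 F=512/263 G=4096/2501] → run A
t=17: vr[A=5120/3121 D=512/205 E=512/263 F=512/263 G=4096/2501] → run G
t=18: vr[A=5120/3121 D=512/205 E=512/263 F=512/263] → run A
t=19: vr[A=6144/3121 D=512/205 E=512/263 F=512/263] → run E
t=20: vr[A=6144/3121 D=512/205 E=1024/263 F=512/263] → run F
t=21: vr[A=6144/3121 D=512/205 E=1024/263 F=1024/263] → run A
t=22: vr[D=512/205 E=1024/263 F=1024/263] → run D
t=23: vr[D=768/205 E=1024/263 F=1024/263] → run D
t=24: vr[D=1024/205 E=1024/263 F=1024/263] → run E
t=25: vr[D=1024/205 E=1536/263 F=1024/263] → run F
t=26: vr[D=1024/205 E=1536/263 F=1536/263] → run D
t=27: vr[D=256/41 E=1536/263 F=1536/263] → run E
t=28: vr[D=256/41 E=2048/263 F=1536/263] → run F
t=29: vr[D=256/41 E=2048/263 F=2048/263] → run D
t=30: vr[D=1536/205 E=2048/263 F=2048/263] → run D
t=31: vr[E=2048/263 F=2048/263] → run E
t=32: vr[E=2560/263 F=2048/263] → run F
t=33: vr[E=2560/263 F=2560/263] → run E
t=34: vr[E=3072/263 F=2560/263] → run F
t=35: vr[E=3072/263 F=3072/263] → run E
t=36: vr[F=3072/263] → run F
t=37: vr[F=3584/263] → run F
t=38: (idle)
t=39: (idle)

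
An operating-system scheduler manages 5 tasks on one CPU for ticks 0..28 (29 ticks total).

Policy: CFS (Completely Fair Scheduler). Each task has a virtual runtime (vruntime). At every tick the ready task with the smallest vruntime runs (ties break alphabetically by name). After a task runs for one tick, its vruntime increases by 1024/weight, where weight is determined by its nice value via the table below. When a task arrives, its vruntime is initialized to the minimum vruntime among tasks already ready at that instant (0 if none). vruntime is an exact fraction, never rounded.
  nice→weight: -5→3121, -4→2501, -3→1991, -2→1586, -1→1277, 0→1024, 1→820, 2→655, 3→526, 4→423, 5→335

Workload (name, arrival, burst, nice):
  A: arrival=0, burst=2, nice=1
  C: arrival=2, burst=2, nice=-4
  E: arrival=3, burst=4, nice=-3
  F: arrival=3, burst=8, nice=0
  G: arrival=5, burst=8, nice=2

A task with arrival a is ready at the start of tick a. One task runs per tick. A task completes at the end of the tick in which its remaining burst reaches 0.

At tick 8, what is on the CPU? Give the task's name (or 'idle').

running at tick 8 = F

t=0: vr[A=0] → run A
t=1: vr[A=256/205] → run A
t=2: vr[C=0] → run C
t=3: vr[C=1024/2501 E=1024/2501 F=1024/2501] → run C
t=4: vr[E=1024/2501 F=1024/2501] → run E
t=5: vr[E=4599808/4979491 F=1024/2501 G=1024/2501] → run F
t=6: vr[E=4599808/4979491 F=3525/2501 G=1024/2501] → run G
t=7: vr[E=4599808/4979491 F=3525/2501 G=3231744/1638155] → run E
t=8: vr[E=7160832/4979491 F=3525/2501 G=3231744/1638155] → run F
t=9: vr[E=7160832/4979491 F=6026/2501 G=3231744/1638155] → run E
t=10: vr[E=9721856/4979491 F=6026/2501 G=3231744/1638155] → run E
t=11: vr[F=6026/2501 G=3231744/1638155] → run G
t=12: vr[F=6026/2501 G=5792768/1638155] → run F
t=13: vr[F=8527/2501 G=5792768/1638155] → run F
t=14: vr[F=11028/2501 G=5792768/1638155] → run G
t=15: vr[F=11028/2501 G=8353792/1638155] → run F
t=16: vr[F=13529/2501 G=8353792/1638155] → run G
t=17: vr[F=13529/2501 G=10914816/1638155] → run F
t=18: vr[F=16030/2501 G=10914816/1638155] → run F
t=19: vr[F=18531/2501 G=10914816/1638155] → run G
t=20: vr[F=18531/2501 G=2695168/327631] → run F
t=21: vr[G=2695168/327631] → run G
t=22: vr[G=16036864/1638155] → run G
t=23: vr[G=18597888/1638155] → run G
t=24: (idle)
t=25: (idle)
t=26: (idle)
t=27: (idle)
t=28: (idle)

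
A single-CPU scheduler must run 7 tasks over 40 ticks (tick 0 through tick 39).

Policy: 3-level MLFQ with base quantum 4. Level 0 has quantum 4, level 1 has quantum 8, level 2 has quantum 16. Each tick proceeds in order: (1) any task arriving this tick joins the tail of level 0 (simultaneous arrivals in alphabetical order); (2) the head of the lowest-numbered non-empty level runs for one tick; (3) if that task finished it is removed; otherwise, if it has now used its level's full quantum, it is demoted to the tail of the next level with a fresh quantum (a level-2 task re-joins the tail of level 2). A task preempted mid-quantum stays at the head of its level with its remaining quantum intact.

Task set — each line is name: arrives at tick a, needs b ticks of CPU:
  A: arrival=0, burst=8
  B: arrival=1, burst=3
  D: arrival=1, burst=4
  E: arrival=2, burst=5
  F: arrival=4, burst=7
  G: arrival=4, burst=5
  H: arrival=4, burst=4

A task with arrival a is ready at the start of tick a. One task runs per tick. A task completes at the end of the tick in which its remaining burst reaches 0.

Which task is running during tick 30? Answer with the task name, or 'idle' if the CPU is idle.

running at tick 30 = A

t=0: L0/L1/L2 = A/-/- → run A
t=1: L0/L1/L2 = ABD/-/- → run A
t=2: L0/L1/L2 = ABDE/-/- → run A
t=3: L0/L1/L2 = ABDE/-/- → run A
t=4: L0/L1/L2 = BDEFGH/A/- → run B
t=5: L0/L1/L2 = BDEFGH/A/- → run B
t=6: L0/L1/L2 = BDEFGH/A/- → run B
t=7: L0/L1/L2 = DEFGH/A/- → run D
t=8: L0/L1/L2 = DEFGH/A/- → run D
t=9: L0/L1/L2 = DEFGH/A/- → run D
t=10: L0/L1/L2 = DEFGH/A/- → run D
t=11: L0/L1/L2 = EFGH/A/- → run E
t=12: L0/L1/L2 = EFGH/A/- → run E
t=13: L0/L1/L2 = EFGH/A/- → run E
t=14: L0/L1/L2 = EFGH/A/- → run E
t=15: L0/L1/L2 = FGH/AE/- → run F
t=16: L0/L1/L2 = FGH/AE/- → run F
t=17: L0/L1/L2 = FGH/AE/- → run F
t=18: L0/L1/L2 = FGH/AE/- → run F
t=19: L0/L1/L2 = GH/AEF/- → run G
t=20: L0/L1/L2 = GH/AEF/- → run G
t=21: L0/L1/L2 = GH/AEF/- → run G
t=22: L0/L1/L2 = GH/AEF/- → run G
t=23: L0/L1/L2 = H/AEFG/- → run H
t=24: L0/L1/L2 = H/AEFG/- → run H
t=25: L0/L1/L2 = H/AEFG/- → run H
t=26: L0/L1/L2 = H/AEFG/- → run H
t=27: L0/L1/L2 = -/AEFG/- → run A
t=28: L0/L1/L2 = -/AEFG/- → run A
t=29: L0/L1/L2 = -/AEFG/- → run A
t=30: L0/L1/L2 = -/AEFG/- → run A
t=31: L0/L1/L2 = -/EFG/- → run E
t=32: L0/L1/L2 = -/FG/- → run F
t=33: L0/L1/L2 = -/FG/- → run F
t=34: L0/L1/L2 = -/FG/- → run F
t=35: L0/L1/L2 = -/G/- → run G
t=36: (idle)
t=37: (idle)
t=38: (idle)
t=39: (idle)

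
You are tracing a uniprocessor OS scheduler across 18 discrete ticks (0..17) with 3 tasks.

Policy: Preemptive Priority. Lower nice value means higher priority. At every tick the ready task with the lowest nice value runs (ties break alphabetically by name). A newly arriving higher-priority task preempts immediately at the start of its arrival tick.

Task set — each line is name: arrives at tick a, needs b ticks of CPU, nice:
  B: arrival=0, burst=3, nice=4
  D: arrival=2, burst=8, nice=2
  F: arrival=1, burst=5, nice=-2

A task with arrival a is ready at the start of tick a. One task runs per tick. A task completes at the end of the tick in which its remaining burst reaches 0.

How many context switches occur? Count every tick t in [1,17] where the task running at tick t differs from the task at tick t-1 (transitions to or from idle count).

context switches = 4

t=0: ready={B} → run B
t=1: ready={B,F} → run F
t=2: ready={B,D,F} → run F
t=3: ready={B,D,F} → run F
t=4: ready={B,D,F} → run F
t=5: ready={B,D,F} → run F
t=6: ready={B,D} → run D
t=7: ready={B,D} → run D
t=8: ready={B,D} → run D
t=9: ready={B,D} → run D
t=10: ready={B,D} → run D
t=11: ready={B,D} → run D
t=12: ready={B,D} → run D
t=13: ready={B,D} → run D
t=14: ready={B} → run B
t=15: ready={B} → run B
t=16: (idle)
t=17: (idle)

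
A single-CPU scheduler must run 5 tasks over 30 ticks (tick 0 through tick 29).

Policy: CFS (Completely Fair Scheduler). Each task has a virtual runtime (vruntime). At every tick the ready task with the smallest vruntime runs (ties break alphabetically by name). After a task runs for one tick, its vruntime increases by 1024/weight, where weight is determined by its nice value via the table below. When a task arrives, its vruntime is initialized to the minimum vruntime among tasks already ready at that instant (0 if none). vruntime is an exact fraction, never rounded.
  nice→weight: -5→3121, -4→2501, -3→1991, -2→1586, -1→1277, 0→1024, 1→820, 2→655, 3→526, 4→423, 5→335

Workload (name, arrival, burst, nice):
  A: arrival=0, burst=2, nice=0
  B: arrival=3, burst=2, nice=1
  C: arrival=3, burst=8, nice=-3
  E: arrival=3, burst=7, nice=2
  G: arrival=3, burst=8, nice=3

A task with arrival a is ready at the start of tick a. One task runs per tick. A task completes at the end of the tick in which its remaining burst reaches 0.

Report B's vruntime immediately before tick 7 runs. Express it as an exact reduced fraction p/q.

vruntime(B, start of tick 7) = 256/205

t=0: vr[A=0] → run A
t=1: vr[A=1] → run A
t=2: (idle)
t=3: vr[B=0 C=0 E=0 G=0] → run B
t=4: vr[B=256/205 C=0 E=0 G=0] → run C
t=5: vr[B=256/205 C=1024/1991 E=0 G=0] → run E
t=6: vr[B=256/205 C=1024/1991 E=1024/655 G=0] → run G
t=7: vr[B=256/205 C=1024/1991 E=1024/655 G=512/263] → run C
t=8: vr[B=256/205 C=2048/1991 E=1024/655 G=512/263] → run C
t=9: vr[B=256/205 C=3072/1991 E=1024/655 G=512/263] → run B
t=10: vr[C=3072/1991 E=1024/655 G=512/263] → run C
t=11: vr[C=4096/1991 E=1024/655 G=512/263] → run E
t=12: vr[C=4096/1991 E=2048/655 G=512/263] → run G
t=13: vr[C=4096/1991 E=2048/655 G=1024/263] → run C
t=14: vr[C=5120/1991 E=2048/655 G=1024/263] → run C
t=15: vr[C=6144/1991 E=2048/655 G=1024/263] → run C
t=16: vr[C=7168/1991 E=2048/655 G=1024/263] → run E
t=17: vr[C=7168/1991 E=3072/655 G=1024/263] → run C
t=18: vr[E=3072/655 G=1024/263] → run G
t=19: vr[E=3072/655 G=1536/263] → run E
t=20: vr[E=4096/655 G=1536/263] → run G
t=21: vr[E=4096/655 G=2048/263] → run E
t=22: vr[E=1024/131 G=2048/263] → run G
t=23: vr[E=1024/131 G=2560/263] → run E
t=24: vr[E=6144/655 G=2560/263] → run E
t=25: vr[G=2560/263] → run G
t=26: vr[G=3072/263] → run G
t=27: vr[G=3584/263] → run G
t=28: (idle)
t=29: (idle)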